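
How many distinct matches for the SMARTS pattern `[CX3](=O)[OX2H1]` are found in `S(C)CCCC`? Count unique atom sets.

0

[CX3](=O)[OX2H1] is the SMARTS for a carboxylic acid: an sp2 carbon double-bonded to O and single-bonded to an -OH oxygen.
No fragment in the molecule satisfies every constraint, giving 0 matches.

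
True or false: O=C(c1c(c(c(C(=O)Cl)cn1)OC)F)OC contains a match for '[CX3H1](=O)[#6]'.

The pattern [CX3H1](=O)[#6] describes an sp2 carbon with one H, double-bonded to O and single-bonded to carbon — an aldehyde.
The closest candidate here is a methyl-ester group (-C(=O)OCH3), but the carbonyl carbon has H0, not H1. No other fragment satisfies the full query, so there is no match.

False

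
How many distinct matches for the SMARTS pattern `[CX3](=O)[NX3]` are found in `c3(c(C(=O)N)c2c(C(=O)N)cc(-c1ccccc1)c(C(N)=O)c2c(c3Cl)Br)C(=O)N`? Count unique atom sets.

[CX3](=O)[NX3] is the SMARTS for an amide: a carbonyl carbon bonded to a trivalent nitrogen.
The molecule carries 4 separate instances of a primary amide (-C(=O)NH2) meeting every constraint; each maps to a distinct set of atoms, giving 4 matches.

4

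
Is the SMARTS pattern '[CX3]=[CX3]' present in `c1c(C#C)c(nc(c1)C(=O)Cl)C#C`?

The pattern [CX3]=[CX3] describes a non-aromatic C=C double bond between two sp2 carbons — an alkene.
The closest candidate here is an ethynyl group (-C#CH), but the C-C bond is a triple bond, not a double bond. No other fragment satisfies the full query, so there is no match.

No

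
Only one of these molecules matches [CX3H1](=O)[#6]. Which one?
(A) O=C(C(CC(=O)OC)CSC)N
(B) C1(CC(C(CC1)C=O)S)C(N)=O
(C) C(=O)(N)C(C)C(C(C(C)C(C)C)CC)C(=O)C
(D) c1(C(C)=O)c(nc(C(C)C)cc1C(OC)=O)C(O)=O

[CX3H1](=O)[#6] describes an sp2 carbon with one H, double-bonded to O and single-bonded to carbon (an aldehyde).
(A) has a methyl-ester group (-C(=O)OCH3) but the carbonyl carbon has H0, not H1.
(B) contains an aldehyde (-CHO), which satisfies every atom and bond constraint.
(C) has an acetyl/ketone group (-C(=O)CH3) but the carbonyl carbon has H0 (two carbon neighbours), not H1.
(D) has a methyl-ester group (-C(=O)OCH3) but the carbonyl carbon has H0, not H1.
So the answer is (B).

B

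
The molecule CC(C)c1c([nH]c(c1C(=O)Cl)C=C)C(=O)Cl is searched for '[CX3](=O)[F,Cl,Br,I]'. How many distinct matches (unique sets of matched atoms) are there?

2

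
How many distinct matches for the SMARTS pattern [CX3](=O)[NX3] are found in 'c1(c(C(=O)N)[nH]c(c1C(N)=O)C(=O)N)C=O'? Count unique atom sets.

[CX3](=O)[NX3] is the SMARTS for an amide: a carbonyl carbon bonded to a trivalent nitrogen.
The molecule carries 3 separate instances of a primary amide (-C(=O)NH2) meeting every constraint; each maps to a distinct set of atoms, giving 3 matches.

3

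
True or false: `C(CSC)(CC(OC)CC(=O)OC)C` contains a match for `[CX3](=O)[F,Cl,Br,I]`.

False

The pattern [CX3](=O)[F,Cl,Br,I] describes a carbonyl carbon bonded to a halogen — an acyl halide.
The closest candidate here is a methyl-ester group (-C(=O)OCH3), but the carbonyl is bonded to -O-C, not to a halogen. No other fragment satisfies the full query, so there is no match.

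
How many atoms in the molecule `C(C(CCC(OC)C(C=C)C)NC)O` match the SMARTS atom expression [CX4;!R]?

9

The query [CX4;!R] means: aliphatic carbon with four total connections, not in a ring.
Check the 14 heavy atoms by environment: 9× C (X4, acyclic) → match; 2× O (X2, acyclic) → no; 2× C (X3, acyclic) → no; 1× N (X3, acyclic) → no.
That gives 9 matching atoms.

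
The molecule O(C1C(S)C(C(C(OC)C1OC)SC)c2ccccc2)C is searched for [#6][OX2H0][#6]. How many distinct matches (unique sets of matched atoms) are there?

3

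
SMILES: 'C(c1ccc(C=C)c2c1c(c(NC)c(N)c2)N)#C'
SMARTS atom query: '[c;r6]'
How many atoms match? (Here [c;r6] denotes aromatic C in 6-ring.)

Check the 18 heavy atoms by environment: 10× c (aromatic, in 6-ring) → match; 3× N (acyclic) → no; 5× C (acyclic) → no.
That gives 10 matching atoms.

10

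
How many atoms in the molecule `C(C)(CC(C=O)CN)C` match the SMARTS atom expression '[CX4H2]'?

2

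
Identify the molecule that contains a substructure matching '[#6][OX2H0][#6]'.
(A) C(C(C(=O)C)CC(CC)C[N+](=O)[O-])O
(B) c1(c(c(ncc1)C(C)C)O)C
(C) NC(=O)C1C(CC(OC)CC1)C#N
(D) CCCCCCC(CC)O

C

[#6][OX2H0][#6] describes an aliphatic oxygen bridging two carbons with no H on the oxygen (an ether).
(A) has a hydroxyl group (-OH) but the oxygen has H1, not H0 bridging two carbons.
(B) has a hydroxyl group (-OH) but the oxygen has H1, not H0 bridging two carbons.
(C) contains a methoxy ether (-OCH3), which satisfies every atom and bond constraint.
(D) has a hydroxyl group (-OH) but the oxygen has H1, not H0 bridging two carbons.
So the answer is (C).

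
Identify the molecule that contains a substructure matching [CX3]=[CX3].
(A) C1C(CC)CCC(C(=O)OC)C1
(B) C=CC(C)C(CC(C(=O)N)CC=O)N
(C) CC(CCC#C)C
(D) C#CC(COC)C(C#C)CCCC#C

[CX3]=[CX3] describes a non-aromatic C=C double bond between two sp2 carbons (an alkene).
(A) has an ethyl group (-CH2CH3) but its C-C bond is a single bond between CX4 carbons, not CX3=CX3.
(B) contains a vinyl group (-CH=CH2), which satisfies every atom and bond constraint.
(C) has an ethynyl group (-C#CH) but the C-C bond is a triple bond, not a double bond.
(D) has an ethynyl group (-C#CH) but the C-C bond is a triple bond, not a double bond.
So the answer is (B).

B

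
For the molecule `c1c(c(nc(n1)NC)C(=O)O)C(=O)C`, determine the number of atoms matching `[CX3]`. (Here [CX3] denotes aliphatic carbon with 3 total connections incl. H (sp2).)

Check the 14 heavy atoms by environment: 2× n (aromatic, X2) → no; 4× c (aromatic, X3) → no; 1× N (X3) → no; 2× C (X4) → no; 2× C (X3) → match; 2× O (X1) → no; 1× O (X2) → no.
That gives 2 matching atoms.

2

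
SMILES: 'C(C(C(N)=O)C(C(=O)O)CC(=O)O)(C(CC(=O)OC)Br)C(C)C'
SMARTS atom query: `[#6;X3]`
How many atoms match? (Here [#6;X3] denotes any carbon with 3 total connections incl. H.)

4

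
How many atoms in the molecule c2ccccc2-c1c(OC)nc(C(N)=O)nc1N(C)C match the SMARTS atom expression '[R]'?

Check the 20 heavy atoms by environment: 2× n (aromatic, in 6-ring) → match; 10× c (aromatic, in 6-ring) → match; 2× O (acyclic) → no; 4× C (acyclic) → no; 2× N (acyclic) → no.
Summing the matching environments: 2 + 10 = 12 matching atoms.

12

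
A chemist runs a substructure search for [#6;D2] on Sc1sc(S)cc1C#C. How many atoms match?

2

The query [#6;D2] means: any carbon bonded to exactly two heavy atoms.
Check the 9 heavy atoms by environment: 1× s (aromatic, D2) → no; 3× c (aromatic, D3) → no; 1× c (aromatic, D2) → match; 1× C (D2) → match; 1× C (D1) → no; 2× S (D1) → no.
Summing the matching environments: 1 + 1 = 2 matching atoms.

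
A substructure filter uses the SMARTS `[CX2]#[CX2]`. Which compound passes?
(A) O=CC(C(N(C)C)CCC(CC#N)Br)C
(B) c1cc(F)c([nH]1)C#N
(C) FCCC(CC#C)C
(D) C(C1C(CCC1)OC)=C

C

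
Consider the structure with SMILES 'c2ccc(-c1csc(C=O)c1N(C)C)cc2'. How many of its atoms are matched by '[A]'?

The query [A] means: A matches any aliphatic (non-aromatic) heavy atom.
Check the 16 heavy atoms by environment: 1× s (aromatic) → no; 10× c (aromatic) → no; 1× N → match; 3× C → match; 1× O → match.
Summing the matching environments: 1 + 3 + 1 = 5 matching atoms.

5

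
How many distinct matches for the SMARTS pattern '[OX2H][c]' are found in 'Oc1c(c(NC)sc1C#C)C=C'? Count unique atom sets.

1

[OX2H][c] is the SMARTS for a phenol: a hydroxyl oxygen attached to an aromatic carbon.
Exactly one fragment in the molecule meets all constraints, giving 1 match.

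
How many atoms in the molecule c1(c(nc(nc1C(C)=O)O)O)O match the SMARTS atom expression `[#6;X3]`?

5

Check the 12 heavy atoms by environment: 2× n (aromatic, X2) → no; 4× c (aromatic, X3) → match; 3× O (X2) → no; 1× C (X3) → match; 1× O (X1) → no; 1× C (X4) → no.
Summing the matching environments: 4 + 1 = 5 matching atoms.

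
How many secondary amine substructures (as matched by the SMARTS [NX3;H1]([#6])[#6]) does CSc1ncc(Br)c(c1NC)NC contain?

2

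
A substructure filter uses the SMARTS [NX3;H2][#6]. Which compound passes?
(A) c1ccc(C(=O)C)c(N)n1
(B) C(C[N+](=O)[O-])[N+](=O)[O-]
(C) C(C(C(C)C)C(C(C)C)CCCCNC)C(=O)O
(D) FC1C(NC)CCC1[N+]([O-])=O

[NX3;H2][#6] describes a trivalent nitrogen with two H attached to carbon (a primary amine).
(A) contains a primary amino group (-NH2), which satisfies every atom and bond constraint.
(B) has a nitro group (-[N+](=O)[O-]) but the nitrogen is [N+] with no H, not NX3H2.
(C) has an N-methylamino group (-NHCH3) but the nitrogen bears two carbons and only one H (H1), not H2.
(D) has an N-methylamino group (-NHCH3) but the nitrogen bears two carbons and only one H (H1), not H2.
So the answer is (A).

A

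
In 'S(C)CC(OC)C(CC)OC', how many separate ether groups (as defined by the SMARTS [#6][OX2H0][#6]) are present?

[#6][OX2H0][#6] is the SMARTS for an ether: an aliphatic oxygen bridging two carbons with no H on the oxygen.
The molecule carries 2 separate instances of a methoxy ether (-OCH3) meeting every constraint; each maps to a distinct set of atoms, giving 2 matches.

2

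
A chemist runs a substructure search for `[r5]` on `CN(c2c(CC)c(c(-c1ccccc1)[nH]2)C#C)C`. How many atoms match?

The query [r5] means: r5 matches atoms in a five-membered ring.
Check the 18 heavy atoms by environment: 1× n (aromatic, in 5-ring) → match; 4× c (aromatic, in 5-ring) → match; 6× C (acyclic) → no; 1× N (acyclic) → no; 6× c (aromatic, in 6-ring) → no.
Summing the matching environments: 1 + 4 = 5 matching atoms.

5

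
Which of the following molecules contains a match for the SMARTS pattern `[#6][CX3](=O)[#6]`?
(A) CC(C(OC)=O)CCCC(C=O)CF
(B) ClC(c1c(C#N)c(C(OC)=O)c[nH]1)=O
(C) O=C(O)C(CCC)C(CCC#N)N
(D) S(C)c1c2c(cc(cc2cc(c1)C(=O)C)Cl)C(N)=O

[#6][CX3](=O)[#6] describes a carbonyl carbon (no H) flanked by two carbons (a ketone).
(A) has an aldehyde (-CHO) but the carbonyl carbon has H1, so it is not flanked by two carbons.
(B) has a methyl-ester group (-C(=O)OCH3) but one neighbour of the carbonyl carbon is O, not C.
(C) has a carboxylic acid group (-C(=O)OH) but one neighbour of the carbonyl carbon is O, not C.
(D) contains an acetyl/ketone group (-C(=O)CH3), which satisfies every atom and bond constraint.
So the answer is (D).

D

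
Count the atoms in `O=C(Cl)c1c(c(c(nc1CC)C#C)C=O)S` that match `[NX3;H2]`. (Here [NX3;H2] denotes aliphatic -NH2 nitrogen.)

The query [NX3;H2] means: aliphatic N with 3 total connections, two of them H — an -NH2 nitrogen (amine or amide).
Check the 16 heavy atoms by environment: 1× n (aromatic, H0, X2) → no; 5× c (aromatic, H0, X3) → no; 1× C (H2, X4) → no; 1× C (H3, X4) → no; 1× S (H1, X2) → no; 1× C (H0, X3) → no; 2× O (H0, X1) → no; 1× Cl (H0, X1) → no; 1× C (H0, X2) → no; 1× C (H1, X2) → no; 1× C (H1, X3) → no.
No environment satisfies the query, so 0 matching atoms.

0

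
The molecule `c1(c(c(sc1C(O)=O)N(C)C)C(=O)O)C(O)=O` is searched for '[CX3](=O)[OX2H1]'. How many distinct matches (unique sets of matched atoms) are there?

3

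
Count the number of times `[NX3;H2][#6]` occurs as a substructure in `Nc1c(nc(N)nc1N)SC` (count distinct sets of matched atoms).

[NX3;H2][#6] is the SMARTS for a primary amine: a trivalent nitrogen with two H attached to carbon.
The molecule carries 3 separate instances of a primary amino group (-NH2) meeting every constraint; each maps to a distinct set of atoms, giving 3 matches.

3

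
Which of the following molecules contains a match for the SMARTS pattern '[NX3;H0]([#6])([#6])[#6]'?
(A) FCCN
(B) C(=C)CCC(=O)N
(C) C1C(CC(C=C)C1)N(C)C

C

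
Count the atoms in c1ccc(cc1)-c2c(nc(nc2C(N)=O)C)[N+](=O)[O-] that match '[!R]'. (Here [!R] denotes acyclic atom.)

The query [!R] means: !R matches any atom not in a ring.
Check the 19 heavy atoms by environment: 2× n (aromatic, in 6-ring) → no; 10× c (aromatic, in 6-ring) → no; 2× C (acyclic) → match; 2× O (acyclic) → match; 1× N (acyclic) → match; 1× N (charge +1, acyclic) → match; 1× O (charge -1, acyclic) → match.
Summing the matching environments: 2 + 2 + 1 + 1 + 1 = 7 matching atoms.

7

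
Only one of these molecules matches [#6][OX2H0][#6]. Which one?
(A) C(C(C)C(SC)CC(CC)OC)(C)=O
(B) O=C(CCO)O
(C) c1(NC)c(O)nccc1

[#6][OX2H0][#6] describes an aliphatic oxygen bridging two carbons with no H on the oxygen (an ether).
(A) contains a methoxy ether (-OCH3), which satisfies every atom and bond constraint.
(B) has a hydroxyl group (-OH) but the oxygen has H1, not H0 bridging two carbons.
(C) has a hydroxyl group (-OH) but the oxygen has H1, not H0 bridging two carbons.
So the answer is (A).

A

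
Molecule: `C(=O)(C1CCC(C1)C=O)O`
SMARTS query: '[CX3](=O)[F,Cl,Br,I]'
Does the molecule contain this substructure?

No

The pattern [CX3](=O)[F,Cl,Br,I] describes a carbonyl carbon bonded to a halogen — an acyl halide.
The closest candidate here is a carboxylic acid group (-C(=O)OH), but the carbonyl is bonded to -OH, not to a halogen. No other fragment satisfies the full query, so there is no match.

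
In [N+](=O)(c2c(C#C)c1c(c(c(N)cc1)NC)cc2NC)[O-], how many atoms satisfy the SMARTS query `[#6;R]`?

10

The query [#6;R] means: carbon that is part of a ring.
Check the 20 heavy atoms by environment: 10× c (aromatic, in 6-ring) → match; 1× N (charge +1, acyclic) → no; 1× O (charge -1, acyclic) → no; 1× O (acyclic) → no; 3× N (acyclic) → no; 4× C (acyclic) → no.
That gives 10 matching atoms.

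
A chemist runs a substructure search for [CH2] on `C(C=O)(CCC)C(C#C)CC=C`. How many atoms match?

The query [CH2] means: aliphatic carbon with exactly two hydrogens.
Check the 12 heavy atoms by environment: 4× C (H2) → match; 5× C (H1) → no; 1× C (H3) → no; 1× C (H0) → no; 1× O (H0) → no.
That gives 4 matching atoms.

4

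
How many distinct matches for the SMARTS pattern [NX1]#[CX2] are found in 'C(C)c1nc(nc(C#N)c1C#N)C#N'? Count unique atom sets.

[NX1]#[CX2] is the SMARTS for a nitrile: a nitrogen triple-bonded to a two-connected carbon.
The molecule carries 3 separate instances of a nitrile (-C#N) meeting every constraint; each maps to a distinct set of atoms, giving 3 matches.

3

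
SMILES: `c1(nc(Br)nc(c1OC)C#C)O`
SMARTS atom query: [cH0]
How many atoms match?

4

The query [cH0] means: aromatic carbon with no attached hydrogen (substituted or ring-fusion).
Check the 12 heavy atoms by environment: 2× n (aromatic, H0) → no; 4× c (aromatic, H0) → match; 1× O (H0) → no; 1× C (H3) → no; 1× O (H1) → no; 1× C (H0) → no; 1× C (H1) → no; 1× Br (H0) → no.
That gives 4 matching atoms.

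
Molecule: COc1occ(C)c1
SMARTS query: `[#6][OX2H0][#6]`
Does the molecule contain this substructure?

Yes

The pattern [#6][OX2H0][#6] describes an aliphatic oxygen bridging two carbons with no H on the oxygen — an ether.
The molecule carries a methoxy ether (-OCH3), whose atoms satisfy every constraint of the query, so the pattern matches.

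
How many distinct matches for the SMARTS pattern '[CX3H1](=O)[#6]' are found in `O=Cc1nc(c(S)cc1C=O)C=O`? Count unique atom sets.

3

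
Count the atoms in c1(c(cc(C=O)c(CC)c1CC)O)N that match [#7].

1

The query [#7] means: #7 matches any nitrogen atom regardless of aromaticity.
Check the 14 heavy atoms by environment: 6× c (aromatic) → no; 5× C → no; 2× O → no; 1× N → match.
That gives 1 matching atom.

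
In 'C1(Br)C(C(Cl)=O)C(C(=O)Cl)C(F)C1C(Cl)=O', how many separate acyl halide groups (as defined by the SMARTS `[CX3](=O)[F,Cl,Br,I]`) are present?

3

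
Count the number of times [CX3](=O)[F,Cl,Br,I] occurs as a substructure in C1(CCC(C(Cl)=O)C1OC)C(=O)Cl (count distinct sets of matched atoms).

[CX3](=O)[F,Cl,Br,I] is the SMARTS for an acyl halide: a carbonyl carbon bonded to a halogen.
The molecule carries 2 separate instances of an acyl chloride (-C(=O)Cl) meeting every constraint; each maps to a distinct set of atoms, giving 2 matches.

2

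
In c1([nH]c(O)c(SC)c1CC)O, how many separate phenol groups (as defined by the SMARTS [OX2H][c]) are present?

[OX2H][c] is the SMARTS for a phenol: a hydroxyl oxygen attached to an aromatic carbon.
The molecule carries 2 separate instances of a hydroxyl group (-OH) meeting every constraint; each maps to a distinct set of atoms, giving 2 matches.

2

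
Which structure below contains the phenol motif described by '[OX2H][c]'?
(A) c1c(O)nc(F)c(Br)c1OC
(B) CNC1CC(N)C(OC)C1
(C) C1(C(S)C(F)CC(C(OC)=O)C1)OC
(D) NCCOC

A

[OX2H][c] describes a hydroxyl oxygen attached to an aromatic carbon (a phenol).
(A) contains a hydroxyl group (-OH), which satisfies every atom and bond constraint.
(B) has a methoxy ether (-OCH3) but the oxygen has H0, not H1.
(C) has a methoxy ether (-OCH3) but the oxygen has H0, not H1.
(D) has a methoxy ether (-OCH3) but the oxygen has H0, not H1.
So the answer is (A).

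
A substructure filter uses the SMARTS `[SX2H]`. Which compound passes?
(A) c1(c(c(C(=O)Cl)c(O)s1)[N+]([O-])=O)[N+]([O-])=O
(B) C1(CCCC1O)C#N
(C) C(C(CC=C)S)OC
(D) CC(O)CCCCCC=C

C

[SX2H] describes an aliphatic sulfur with two connections, one being H (a thiol).
(A) has a hydroxyl group (-OH) but it is an -OH, not an -SH.
(B) has a hydroxyl group (-OH) but it is an -OH, not an -SH.
(C) contains a thiol (-SH), which satisfies every atom and bond constraint.
(D) has a hydroxyl group (-OH) but it is an -OH, not an -SH.
So the answer is (C).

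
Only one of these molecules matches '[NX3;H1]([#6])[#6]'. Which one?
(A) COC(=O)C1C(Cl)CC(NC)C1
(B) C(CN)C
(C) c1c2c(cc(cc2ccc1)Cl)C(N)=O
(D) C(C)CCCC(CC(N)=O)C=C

A

[NX3;H1]([#6])[#6] describes a trivalent nitrogen with one H, bonded to two carbons (a secondary amine).
(A) contains an N-methylamino group (-NHCH3), which satisfies every atom and bond constraint.
(B) has a primary amino group (-NH2) but the nitrogen has H2 and only one carbon neighbour.
(C) has a primary amide (-C(=O)NH2) but the -C(=O)NH2 nitrogen has H2, not H1.
(D) has a primary amide (-C(=O)NH2) but the -C(=O)NH2 nitrogen has H2, not H1.
So the answer is (A).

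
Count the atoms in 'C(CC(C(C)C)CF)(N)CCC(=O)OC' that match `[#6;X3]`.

1

The query [#6;X3] means: any carbon (aromatic or not) with three total connections.
Check the 15 heavy atoms by environment: 10× C (X4) → no; 1× F (X1) → no; 1× N (X3) → no; 1× C (X3) → match; 1× O (X1) → no; 1× O (X2) → no.
That gives 1 matching atom.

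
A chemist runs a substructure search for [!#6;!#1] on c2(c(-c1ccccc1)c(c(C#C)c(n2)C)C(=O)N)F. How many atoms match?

4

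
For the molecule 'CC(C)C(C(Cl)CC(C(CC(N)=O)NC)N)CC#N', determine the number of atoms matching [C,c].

13

The query [C,c] means: comma = OR; matches aliphatic or aromatic carbon — same as #6.
Check the 19 heavy atoms by environment: 13× C → match; 1× Cl → no; 4× N → no; 1× O → no.
That gives 13 matching atoms.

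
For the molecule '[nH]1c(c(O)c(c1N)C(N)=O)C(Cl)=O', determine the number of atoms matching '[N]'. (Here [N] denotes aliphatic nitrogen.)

The query [N] means: uppercase N matches aliphatic (non-aromatic) nitrogen only.
Check the 13 heavy atoms by environment: 1× n (aromatic) → no; 4× c (aromatic) → no; 2× N → match; 2× C → no; 3× O → no; 1× Cl → no.
That gives 2 matching atoms.

2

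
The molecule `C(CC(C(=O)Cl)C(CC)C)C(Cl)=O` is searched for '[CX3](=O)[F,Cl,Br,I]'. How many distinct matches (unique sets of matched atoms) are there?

[CX3](=O)[F,Cl,Br,I] is the SMARTS for an acyl halide: a carbonyl carbon bonded to a halogen.
The molecule carries 2 separate instances of an acyl chloride (-C(=O)Cl) meeting every constraint; each maps to a distinct set of atoms, giving 2 matches.

2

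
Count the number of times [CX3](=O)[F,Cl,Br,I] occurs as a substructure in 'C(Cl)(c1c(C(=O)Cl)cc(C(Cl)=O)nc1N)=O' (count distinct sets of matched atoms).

[CX3](=O)[F,Cl,Br,I] is the SMARTS for an acyl halide: a carbonyl carbon bonded to a halogen.
The molecule carries 3 separate instances of an acyl chloride (-C(=O)Cl) meeting every constraint; each maps to a distinct set of atoms, giving 3 matches.

3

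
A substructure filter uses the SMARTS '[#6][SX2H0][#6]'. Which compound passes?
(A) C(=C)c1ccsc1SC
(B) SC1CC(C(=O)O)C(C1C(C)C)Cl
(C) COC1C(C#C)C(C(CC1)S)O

A

[#6][SX2H0][#6] describes an aliphatic sulfur bridging two carbons with no H on the sulfur (a thioether).
(A) contains a methylthio ether (-SCH3), which satisfies every atom and bond constraint.
(B) has a thiol (-SH) but the sulfur has H1, not H0 bridging two carbons.
(C) has a methoxy ether (-OCH3) but the bridging atom is O, not S.
So the answer is (A).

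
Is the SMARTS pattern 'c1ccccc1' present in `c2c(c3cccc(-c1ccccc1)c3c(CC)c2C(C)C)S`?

The pattern c1ccccc1 describes six aromatic carbons in a ring — a benzene ring.
The molecule carries a phenyl ring, whose atoms satisfy every constraint of the query, so the pattern matches.

Yes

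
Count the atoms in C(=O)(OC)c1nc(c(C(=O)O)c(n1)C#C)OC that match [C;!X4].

Check the 17 heavy atoms by environment: 2× n (aromatic, X2) → no; 4× c (aromatic, X3) → no; 2× C (X3) → match; 2× O (X1) → no; 3× O (X2) → no; 2× C (X4) → no; 2× C (X2) → match.
Summing the matching environments: 2 + 2 = 4 matching atoms.

4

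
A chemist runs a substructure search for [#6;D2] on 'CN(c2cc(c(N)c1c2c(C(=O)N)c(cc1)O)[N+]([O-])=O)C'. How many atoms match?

3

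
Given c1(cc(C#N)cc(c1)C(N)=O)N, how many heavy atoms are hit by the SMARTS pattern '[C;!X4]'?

The query [C;!X4] means: aliphatic carbon that does not have four total connections.
Check the 12 heavy atoms by environment: 6× c (aromatic, X3) → no; 1× C (X2) → match; 1× N (X1) → no; 2× N (X3) → no; 1× C (X3) → match; 1× O (X1) → no.
Summing the matching environments: 1 + 1 = 2 matching atoms.

2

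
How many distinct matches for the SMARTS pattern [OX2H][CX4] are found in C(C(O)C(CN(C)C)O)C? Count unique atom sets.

[OX2H][CX4] is the SMARTS for an aliphatic alcohol: a hydroxyl oxygen bound to an sp3 (X4) carbon.
The molecule carries 2 separate instances of a hydroxyl group (-OH) meeting every constraint; each maps to a distinct set of atoms, giving 2 matches.

2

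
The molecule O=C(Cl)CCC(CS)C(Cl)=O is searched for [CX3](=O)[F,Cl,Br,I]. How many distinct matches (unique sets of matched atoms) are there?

2

[CX3](=O)[F,Cl,Br,I] is the SMARTS for an acyl halide: a carbonyl carbon bonded to a halogen.
The molecule carries 2 separate instances of an acyl chloride (-C(=O)Cl) meeting every constraint; each maps to a distinct set of atoms, giving 2 matches.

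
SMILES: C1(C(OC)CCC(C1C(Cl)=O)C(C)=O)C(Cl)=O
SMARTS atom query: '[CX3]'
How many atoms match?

Check the 17 heavy atoms by environment: 8× C (X4) → no; 1× O (X2) → no; 3× C (X3) → match; 3× O (X1) → no; 2× Cl (X1) → no.
That gives 3 matching atoms.

3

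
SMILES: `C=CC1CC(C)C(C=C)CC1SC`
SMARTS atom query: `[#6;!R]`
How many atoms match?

6

The query [#6;!R] means: carbon not in any ring.
Check the 13 heavy atoms by environment: 6× C (in 6-ring) → no; 6× C (acyclic) → match; 1× S (acyclic) → no.
That gives 6 matching atoms.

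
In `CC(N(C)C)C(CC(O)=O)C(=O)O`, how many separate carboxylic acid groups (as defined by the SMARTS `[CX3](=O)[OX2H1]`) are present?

2

[CX3](=O)[OX2H1] is the SMARTS for a carboxylic acid: an sp2 carbon double-bonded to O and single-bonded to an -OH oxygen.
The molecule carries 2 separate instances of a carboxylic acid group (-C(=O)OH) meeting every constraint; each maps to a distinct set of atoms, giving 2 matches.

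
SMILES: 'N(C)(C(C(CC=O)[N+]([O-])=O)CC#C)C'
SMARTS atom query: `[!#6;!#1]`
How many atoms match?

The query [!#6;!#1] means: not carbon and not hydrogen — any heteroatom.
Check the 14 heavy atoms by environment: 9× C → no; 1× N (charge +1) → match; 1× O (charge -1) → match; 2× O → match; 1× N → match.
Summing the matching environments: 1 + 1 + 2 + 1 = 5 matching atoms.

5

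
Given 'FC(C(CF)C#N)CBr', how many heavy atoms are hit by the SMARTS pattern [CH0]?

The query [CH0] means: aliphatic carbon with no attached hydrogen.
Check the 9 heavy atoms by environment: 2× C (H2) → no; 2× C (H1) → no; 2× F (H0) → no; 1× Br (H0) → no; 1× C (H0) → match; 1× N (H0) → no.
That gives 1 matching atom.

1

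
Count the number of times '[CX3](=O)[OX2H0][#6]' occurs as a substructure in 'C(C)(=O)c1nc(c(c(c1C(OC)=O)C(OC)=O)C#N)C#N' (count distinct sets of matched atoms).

[CX3](=O)[OX2H0][#6] is the SMARTS for an ester: a carbonyl carbon bonded to an oxygen that is itself bonded to carbon (no H on that O).
The molecule carries 2 separate instances of a methyl-ester group (-C(=O)OCH3) meeting every constraint; each maps to a distinct set of atoms, giving 2 matches.

2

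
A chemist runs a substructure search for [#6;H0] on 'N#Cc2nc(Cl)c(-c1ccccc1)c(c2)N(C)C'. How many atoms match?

6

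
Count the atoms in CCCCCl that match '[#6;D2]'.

3

The query [#6;D2] means: any carbon bonded to exactly two heavy atoms.
Check the 5 heavy atoms by environment: 3× C (D2) → match; 1× Cl (D1) → no; 1× C (D1) → no.
That gives 3 matching atoms.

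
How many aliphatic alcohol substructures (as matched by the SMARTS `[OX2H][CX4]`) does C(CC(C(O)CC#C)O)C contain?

2

[OX2H][CX4] is the SMARTS for an aliphatic alcohol: a hydroxyl oxygen bound to an sp3 (X4) carbon.
The molecule carries 2 separate instances of a hydroxyl group (-OH) meeting every constraint; each maps to a distinct set of atoms, giving 2 matches.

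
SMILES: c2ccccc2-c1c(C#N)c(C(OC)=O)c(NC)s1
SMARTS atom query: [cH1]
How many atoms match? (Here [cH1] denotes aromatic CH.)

5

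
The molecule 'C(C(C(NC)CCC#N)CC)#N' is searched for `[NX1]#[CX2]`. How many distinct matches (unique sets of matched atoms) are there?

2

[NX1]#[CX2] is the SMARTS for a nitrile: a nitrogen triple-bonded to a two-connected carbon.
The molecule carries 2 separate instances of a nitrile (-C#N) meeting every constraint; each maps to a distinct set of atoms, giving 2 matches.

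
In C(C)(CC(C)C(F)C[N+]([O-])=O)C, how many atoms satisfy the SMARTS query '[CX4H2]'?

2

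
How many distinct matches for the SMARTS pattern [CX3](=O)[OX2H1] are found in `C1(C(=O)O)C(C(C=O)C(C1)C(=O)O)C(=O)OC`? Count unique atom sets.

2

[CX3](=O)[OX2H1] is the SMARTS for a carboxylic acid: an sp2 carbon double-bonded to O and single-bonded to an -OH oxygen.
The molecule carries 2 separate instances of a carboxylic acid group (-C(=O)OH) meeting every constraint; each maps to a distinct set of atoms, giving 2 matches.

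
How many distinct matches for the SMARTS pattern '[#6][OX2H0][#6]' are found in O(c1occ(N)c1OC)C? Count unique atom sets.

[#6][OX2H0][#6] is the SMARTS for an ether: an aliphatic oxygen bridging two carbons with no H on the oxygen.
The molecule carries 2 separate instances of a methoxy ether (-OCH3) meeting every constraint; each maps to a distinct set of atoms, giving 2 matches.

2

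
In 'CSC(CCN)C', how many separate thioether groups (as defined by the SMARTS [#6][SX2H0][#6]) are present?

[#6][SX2H0][#6] is the SMARTS for a thioether: an aliphatic sulfur bridging two carbons with no H on the sulfur.
Exactly one fragment in the molecule meets all constraints, giving 1 match.

1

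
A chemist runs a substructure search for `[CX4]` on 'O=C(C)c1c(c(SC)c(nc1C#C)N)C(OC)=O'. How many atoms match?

The query [CX4] means: C with X4: aliphatic carbon with exactly 4 total connections (bonds + H).
Check the 18 heavy atoms by environment: 1× n (aromatic, X2) → no; 5× c (aromatic, X3) → no; 2× C (X3) → no; 2× O (X1) → no; 1× O (X2) → no; 3× C (X4) → match; 2× C (X2) → no; 1× N (X3) → no; 1× S (X2) → no.
That gives 3 matching atoms.

3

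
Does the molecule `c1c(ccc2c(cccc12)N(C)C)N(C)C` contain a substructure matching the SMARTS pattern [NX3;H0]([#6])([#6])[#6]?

The pattern [NX3;H0]([#6])([#6])[#6] describes a trivalent nitrogen with no H, bonded to three carbons — a tertiary amine.
The molecule carries a dimethylamino group (-N(CH3)2), whose atoms satisfy every constraint of the query, so the pattern matches.

Yes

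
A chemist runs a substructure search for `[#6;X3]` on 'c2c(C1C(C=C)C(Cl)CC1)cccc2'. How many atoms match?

8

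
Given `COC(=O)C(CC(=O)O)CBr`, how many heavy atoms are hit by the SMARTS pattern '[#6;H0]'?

2

The query [#6;H0] means: any carbon with no attached hydrogen.
Check the 11 heavy atoms by environment: 2× C (H2) → no; 1× C (H1) → no; 2× C (H0) → match; 3× O (H0) → no; 1× C (H3) → no; 1× Br (H0) → no; 1× O (H1) → no.
That gives 2 matching atoms.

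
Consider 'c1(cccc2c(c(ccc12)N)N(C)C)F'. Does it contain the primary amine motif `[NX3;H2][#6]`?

The pattern [NX3;H2][#6] describes a trivalent nitrogen with two H attached to carbon — a primary amine.
The molecule carries a primary amino group (-NH2), whose atoms satisfy every constraint of the query, so the pattern matches.

Yes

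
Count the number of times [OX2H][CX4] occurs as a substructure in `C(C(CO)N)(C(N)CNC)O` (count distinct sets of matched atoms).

2

[OX2H][CX4] is the SMARTS for an aliphatic alcohol: a hydroxyl oxygen bound to an sp3 (X4) carbon.
The molecule carries 2 separate instances of a hydroxyl group (-OH) meeting every constraint; each maps to a distinct set of atoms, giving 2 matches.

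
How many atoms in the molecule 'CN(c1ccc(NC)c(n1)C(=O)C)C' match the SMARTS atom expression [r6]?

6

Check the 14 heavy atoms by environment: 1× n (aromatic, in 6-ring) → match; 5× c (aromatic, in 6-ring) → match; 2× N (acyclic) → no; 5× C (acyclic) → no; 1× O (acyclic) → no.
Summing the matching environments: 1 + 5 = 6 matching atoms.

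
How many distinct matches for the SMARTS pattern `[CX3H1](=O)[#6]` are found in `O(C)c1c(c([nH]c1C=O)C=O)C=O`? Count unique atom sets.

3

[CX3H1](=O)[#6] is the SMARTS for an aldehyde: an sp2 carbon with one H, double-bonded to O and single-bonded to carbon.
The molecule carries 3 separate instances of an aldehyde (-CHO) meeting every constraint; each maps to a distinct set of atoms, giving 3 matches.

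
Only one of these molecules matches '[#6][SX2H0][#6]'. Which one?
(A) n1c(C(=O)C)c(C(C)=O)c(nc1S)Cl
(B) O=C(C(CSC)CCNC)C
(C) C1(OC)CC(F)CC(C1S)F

[#6][SX2H0][#6] describes an aliphatic sulfur bridging two carbons with no H on the sulfur (a thioether).
(A) has a thiol (-SH) but the sulfur has H1, not H0 bridging two carbons.
(B) contains a methylthio ether (-SCH3), which satisfies every atom and bond constraint.
(C) has a methoxy ether (-OCH3) but the bridging atom is O, not S.
So the answer is (B).

B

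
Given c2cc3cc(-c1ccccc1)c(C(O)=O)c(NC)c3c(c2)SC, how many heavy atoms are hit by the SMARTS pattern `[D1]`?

4

The query [D1] means: atom with exactly one heavy-atom neighbour (degree 1).
Check the 23 heavy atoms by environment: 7× c (aromatic, D3) → no; 9× c (aromatic, D2) → no; 1× C (D3) → no; 2× O (D1) → match; 1× S (D2) → no; 2× C (D1) → match; 1× N (D2) → no.
Summing the matching environments: 2 + 2 = 4 matching atoms.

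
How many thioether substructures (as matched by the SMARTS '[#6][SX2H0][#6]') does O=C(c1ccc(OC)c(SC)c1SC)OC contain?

2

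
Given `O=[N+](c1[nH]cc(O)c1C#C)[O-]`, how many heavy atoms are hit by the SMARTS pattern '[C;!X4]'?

2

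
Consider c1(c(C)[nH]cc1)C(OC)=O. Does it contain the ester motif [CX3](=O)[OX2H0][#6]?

Yes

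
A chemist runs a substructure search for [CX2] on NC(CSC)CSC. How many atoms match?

0

The query [CX2] means: C with X2: aliphatic carbon with exactly 2 total connections.
Check the 8 heavy atoms by environment: 5× C (X4) → no; 2× S (X2) → no; 1× N (X3) → no.
No environment satisfies the query, so 0 matching atoms.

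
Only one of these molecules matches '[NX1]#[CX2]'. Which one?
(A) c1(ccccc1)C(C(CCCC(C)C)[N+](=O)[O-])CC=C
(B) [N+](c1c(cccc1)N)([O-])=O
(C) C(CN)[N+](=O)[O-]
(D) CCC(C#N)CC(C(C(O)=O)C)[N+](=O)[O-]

[NX1]#[CX2] describes a nitrogen triple-bonded to a two-connected carbon (a nitrile).
(A) has a nitro group (-[N+](=O)[O-]) but there is no C#N triple bond.
(B) has a primary amino group (-NH2) but the nitrogen is NX3 (three connections), not NX1 triple-bonded.
(C) has a nitro group (-[N+](=O)[O-]) but there is no C#N triple bond.
(D) contains a nitrile (-C#N), which satisfies every atom and bond constraint.
So the answer is (D).

D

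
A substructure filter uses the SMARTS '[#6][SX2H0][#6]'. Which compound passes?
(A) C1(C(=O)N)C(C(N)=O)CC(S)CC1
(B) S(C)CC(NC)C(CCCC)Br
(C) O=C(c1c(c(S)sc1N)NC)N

B

[#6][SX2H0][#6] describes an aliphatic sulfur bridging two carbons with no H on the sulfur (a thioether).
(A) has a thiol (-SH) but the sulfur has H1, not H0 bridging two carbons.
(B) contains a methylthio ether (-SCH3), which satisfies every atom and bond constraint.
(C) has a thiol (-SH) but the sulfur has H1, not H0 bridging two carbons.
So the answer is (B).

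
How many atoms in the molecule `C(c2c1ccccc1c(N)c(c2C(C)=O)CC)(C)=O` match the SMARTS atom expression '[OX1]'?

2

Check the 19 heavy atoms by environment: 10× c (aromatic, X3) → no; 1× N (X3) → no; 2× C (X3) → no; 2× O (X1) → match; 4× C (X4) → no.
That gives 2 matching atoms.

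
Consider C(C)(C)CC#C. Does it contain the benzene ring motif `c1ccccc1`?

The pattern c1ccccc1 describes six aromatic carbons in a ring — a benzene ring.
The closest candidate here is a methyl group (-CH3), but no six-membered all-carbon aromatic ring is present. No other fragment satisfies the full query, so there is no match.

No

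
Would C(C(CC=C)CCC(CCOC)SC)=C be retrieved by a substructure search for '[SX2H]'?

No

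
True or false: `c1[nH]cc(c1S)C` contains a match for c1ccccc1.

False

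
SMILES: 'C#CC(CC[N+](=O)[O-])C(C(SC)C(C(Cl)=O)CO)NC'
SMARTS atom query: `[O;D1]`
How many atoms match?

4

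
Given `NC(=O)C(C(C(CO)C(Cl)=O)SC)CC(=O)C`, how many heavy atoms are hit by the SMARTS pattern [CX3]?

3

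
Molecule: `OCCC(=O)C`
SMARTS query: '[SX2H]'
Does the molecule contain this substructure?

The pattern [SX2H] describes an aliphatic sulfur with two connections, one being H — a thiol.
The closest candidate here is a hydroxyl group (-OH), but it is an -OH, not an -SH. No other fragment satisfies the full query, so there is no match.

No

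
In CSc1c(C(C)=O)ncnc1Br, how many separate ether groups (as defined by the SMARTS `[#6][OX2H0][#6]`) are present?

0

[#6][OX2H0][#6] is the SMARTS for an ether: an aliphatic oxygen bridging two carbons with no H on the oxygen.
No fragment in the molecule satisfies every constraint, giving 0 matches.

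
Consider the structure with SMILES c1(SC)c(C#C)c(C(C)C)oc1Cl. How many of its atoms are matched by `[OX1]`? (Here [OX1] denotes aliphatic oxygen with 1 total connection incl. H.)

The query [OX1] means: aliphatic oxygen with one total connection — typically a carbonyl =O or an oxide.
Check the 13 heavy atoms by environment: 1× o (aromatic, X2) → no; 4× c (aromatic, X3) → no; 4× C (X4) → no; 1× Cl (X1) → no; 1× S (X2) → no; 2× C (X2) → no.
No environment satisfies the query, so 0 matching atoms.

0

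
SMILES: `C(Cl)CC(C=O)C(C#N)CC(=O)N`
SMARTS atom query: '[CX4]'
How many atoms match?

5

The query [CX4] means: C with X4: aliphatic carbon with exactly 4 total connections (bonds + H).
Check the 13 heavy atoms by environment: 5× C (X4) → match; 2× C (X3) → no; 2× O (X1) → no; 1× N (X3) → no; 1× Cl (X1) → no; 1× C (X2) → no; 1× N (X1) → no.
That gives 5 matching atoms.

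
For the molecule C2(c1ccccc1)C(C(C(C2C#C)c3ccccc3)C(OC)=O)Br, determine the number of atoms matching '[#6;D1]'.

2

The query [#6;D1] means: carbon bonded to exactly one heavy atom.
Check the 24 heavy atoms by environment: 6× C (D3) → no; 1× Br (D1) → no; 1× C (D2) → no; 2× C (D1) → match; 1× O (D1) → no; 1× O (D2) → no; 2× c (aromatic, D3) → no; 10× c (aromatic, D2) → no.
That gives 2 matching atoms.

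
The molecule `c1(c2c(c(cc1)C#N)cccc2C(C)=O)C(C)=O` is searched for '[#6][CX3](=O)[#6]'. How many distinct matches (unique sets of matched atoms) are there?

2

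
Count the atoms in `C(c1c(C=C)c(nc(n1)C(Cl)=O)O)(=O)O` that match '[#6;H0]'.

6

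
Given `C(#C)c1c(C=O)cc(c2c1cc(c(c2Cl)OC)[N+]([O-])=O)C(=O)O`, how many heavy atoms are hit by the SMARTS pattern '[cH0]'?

8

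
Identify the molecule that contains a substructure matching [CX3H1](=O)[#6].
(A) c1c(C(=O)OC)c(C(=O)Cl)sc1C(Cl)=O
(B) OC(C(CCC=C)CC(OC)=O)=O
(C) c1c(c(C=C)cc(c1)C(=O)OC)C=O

[CX3H1](=O)[#6] describes an sp2 carbon with one H, double-bonded to O and single-bonded to carbon (an aldehyde).
(A) has a methyl-ester group (-C(=O)OCH3) but the carbonyl carbon has H0, not H1.
(B) has a methyl-ester group (-C(=O)OCH3) but the carbonyl carbon has H0, not H1.
(C) contains an aldehyde (-CHO), which satisfies every atom and bond constraint.
So the answer is (C).

C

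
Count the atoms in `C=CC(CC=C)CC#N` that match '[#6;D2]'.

Check the 9 heavy atoms by environment: 5× C (D2) → match; 1× C (D3) → no; 1× N (D1) → no; 2× C (D1) → no.
That gives 5 matching atoms.

5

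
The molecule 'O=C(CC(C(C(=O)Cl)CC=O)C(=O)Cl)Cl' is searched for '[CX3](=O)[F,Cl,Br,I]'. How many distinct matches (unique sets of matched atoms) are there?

[CX3](=O)[F,Cl,Br,I] is the SMARTS for an acyl halide: a carbonyl carbon bonded to a halogen.
The molecule carries 3 separate instances of an acyl chloride (-C(=O)Cl) meeting every constraint; each maps to a distinct set of atoms, giving 3 matches.

3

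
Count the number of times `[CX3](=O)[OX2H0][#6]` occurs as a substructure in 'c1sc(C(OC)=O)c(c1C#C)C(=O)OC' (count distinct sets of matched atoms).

2

[CX3](=O)[OX2H0][#6] is the SMARTS for an ester: a carbonyl carbon bonded to an oxygen that is itself bonded to carbon (no H on that O).
The molecule carries 2 separate instances of a methyl-ester group (-C(=O)OCH3) meeting every constraint; each maps to a distinct set of atoms, giving 2 matches.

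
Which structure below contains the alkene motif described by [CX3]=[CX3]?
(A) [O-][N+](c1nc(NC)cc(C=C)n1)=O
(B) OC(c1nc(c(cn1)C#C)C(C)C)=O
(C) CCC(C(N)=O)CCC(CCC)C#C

A

[CX3]=[CX3] describes a non-aromatic C=C double bond between two sp2 carbons (an alkene).
(A) contains a vinyl group (-CH=CH2), which satisfies every atom and bond constraint.
(B) has an ethynyl group (-C#CH) but the C-C bond is a triple bond, not a double bond.
(C) has an ethyl group (-CH2CH3) but its C-C bond is a single bond between CX4 carbons, not CX3=CX3.
So the answer is (A).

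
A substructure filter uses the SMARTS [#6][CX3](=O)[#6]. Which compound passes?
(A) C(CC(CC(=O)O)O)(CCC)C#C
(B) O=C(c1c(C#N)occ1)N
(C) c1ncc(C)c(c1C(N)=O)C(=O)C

[#6][CX3](=O)[#6] describes a carbonyl carbon (no H) flanked by two carbons (a ketone).
(A) has a carboxylic acid group (-C(=O)OH) but one neighbour of the carbonyl carbon is O, not C.
(B) has a primary amide (-C(=O)NH2) but one neighbour of the carbonyl carbon is N, not C.
(C) contains an acetyl/ketone group (-C(=O)CH3), which satisfies every atom and bond constraint.
So the answer is (C).

C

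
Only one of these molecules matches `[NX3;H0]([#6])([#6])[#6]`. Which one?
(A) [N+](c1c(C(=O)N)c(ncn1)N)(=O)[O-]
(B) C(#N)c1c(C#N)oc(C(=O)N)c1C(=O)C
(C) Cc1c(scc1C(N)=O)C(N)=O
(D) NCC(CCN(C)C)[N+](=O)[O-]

D

[NX3;H0]([#6])([#6])[#6] describes a trivalent nitrogen with no H, bonded to three carbons (a tertiary amine).
(A) has a primary amino group (-NH2) but the nitrogen has H2, not H0 with three carbons.
(B) has a primary amide (-C(=O)NH2) but the amide nitrogen has H2 and only one carbon neighbour.
(C) has a primary amide (-C(=O)NH2) but the amide nitrogen has H2 and only one carbon neighbour.
(D) contains a dimethylamino group (-N(CH3)2), which satisfies every atom and bond constraint.
So the answer is (D).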